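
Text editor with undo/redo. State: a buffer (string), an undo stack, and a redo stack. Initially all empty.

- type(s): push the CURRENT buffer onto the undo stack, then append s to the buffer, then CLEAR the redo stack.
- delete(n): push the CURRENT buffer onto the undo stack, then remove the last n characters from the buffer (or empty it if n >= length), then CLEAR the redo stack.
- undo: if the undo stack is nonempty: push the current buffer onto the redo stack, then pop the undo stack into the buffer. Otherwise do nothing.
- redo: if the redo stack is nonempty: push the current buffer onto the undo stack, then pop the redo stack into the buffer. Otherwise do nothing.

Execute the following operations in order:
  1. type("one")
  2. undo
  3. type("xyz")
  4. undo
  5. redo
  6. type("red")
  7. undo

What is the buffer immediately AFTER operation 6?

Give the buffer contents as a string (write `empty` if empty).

After op 1 (type): buf='one' undo_depth=1 redo_depth=0
After op 2 (undo): buf='(empty)' undo_depth=0 redo_depth=1
After op 3 (type): buf='xyz' undo_depth=1 redo_depth=0
After op 4 (undo): buf='(empty)' undo_depth=0 redo_depth=1
After op 5 (redo): buf='xyz' undo_depth=1 redo_depth=0
After op 6 (type): buf='xyzred' undo_depth=2 redo_depth=0

Answer: xyzred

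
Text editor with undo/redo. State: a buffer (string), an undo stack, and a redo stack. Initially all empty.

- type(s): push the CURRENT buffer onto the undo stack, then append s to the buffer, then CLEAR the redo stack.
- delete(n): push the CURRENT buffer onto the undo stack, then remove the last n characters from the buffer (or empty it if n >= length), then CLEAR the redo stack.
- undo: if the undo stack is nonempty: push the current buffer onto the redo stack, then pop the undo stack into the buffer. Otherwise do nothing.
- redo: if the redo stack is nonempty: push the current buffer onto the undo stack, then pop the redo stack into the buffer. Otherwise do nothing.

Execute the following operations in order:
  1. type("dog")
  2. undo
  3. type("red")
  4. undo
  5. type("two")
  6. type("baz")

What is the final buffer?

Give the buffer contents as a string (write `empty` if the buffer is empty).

Answer: twobaz

Derivation:
After op 1 (type): buf='dog' undo_depth=1 redo_depth=0
After op 2 (undo): buf='(empty)' undo_depth=0 redo_depth=1
After op 3 (type): buf='red' undo_depth=1 redo_depth=0
After op 4 (undo): buf='(empty)' undo_depth=0 redo_depth=1
After op 5 (type): buf='two' undo_depth=1 redo_depth=0
After op 6 (type): buf='twobaz' undo_depth=2 redo_depth=0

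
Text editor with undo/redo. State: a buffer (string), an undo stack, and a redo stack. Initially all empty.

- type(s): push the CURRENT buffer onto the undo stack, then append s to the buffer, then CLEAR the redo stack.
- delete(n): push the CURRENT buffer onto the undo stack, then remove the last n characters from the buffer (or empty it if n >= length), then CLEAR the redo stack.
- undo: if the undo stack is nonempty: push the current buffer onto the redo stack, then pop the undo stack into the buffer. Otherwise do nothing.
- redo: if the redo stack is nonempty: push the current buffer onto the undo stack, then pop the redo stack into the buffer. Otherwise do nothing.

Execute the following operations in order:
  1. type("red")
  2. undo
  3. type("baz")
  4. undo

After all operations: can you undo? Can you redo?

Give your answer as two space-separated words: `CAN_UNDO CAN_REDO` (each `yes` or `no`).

Answer: no yes

Derivation:
After op 1 (type): buf='red' undo_depth=1 redo_depth=0
After op 2 (undo): buf='(empty)' undo_depth=0 redo_depth=1
After op 3 (type): buf='baz' undo_depth=1 redo_depth=0
After op 4 (undo): buf='(empty)' undo_depth=0 redo_depth=1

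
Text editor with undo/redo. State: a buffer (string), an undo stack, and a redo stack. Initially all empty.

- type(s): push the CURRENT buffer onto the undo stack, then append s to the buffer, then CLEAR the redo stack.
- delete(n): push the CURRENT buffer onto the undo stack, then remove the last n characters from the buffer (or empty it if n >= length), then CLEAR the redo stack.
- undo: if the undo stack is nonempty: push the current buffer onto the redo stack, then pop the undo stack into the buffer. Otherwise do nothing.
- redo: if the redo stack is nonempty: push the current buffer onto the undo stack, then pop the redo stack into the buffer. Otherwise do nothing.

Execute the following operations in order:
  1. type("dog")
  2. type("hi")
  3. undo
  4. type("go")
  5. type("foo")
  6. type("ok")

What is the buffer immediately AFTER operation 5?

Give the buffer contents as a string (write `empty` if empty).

Answer: doggofoo

Derivation:
After op 1 (type): buf='dog' undo_depth=1 redo_depth=0
After op 2 (type): buf='doghi' undo_depth=2 redo_depth=0
After op 3 (undo): buf='dog' undo_depth=1 redo_depth=1
After op 4 (type): buf='doggo' undo_depth=2 redo_depth=0
After op 5 (type): buf='doggofoo' undo_depth=3 redo_depth=0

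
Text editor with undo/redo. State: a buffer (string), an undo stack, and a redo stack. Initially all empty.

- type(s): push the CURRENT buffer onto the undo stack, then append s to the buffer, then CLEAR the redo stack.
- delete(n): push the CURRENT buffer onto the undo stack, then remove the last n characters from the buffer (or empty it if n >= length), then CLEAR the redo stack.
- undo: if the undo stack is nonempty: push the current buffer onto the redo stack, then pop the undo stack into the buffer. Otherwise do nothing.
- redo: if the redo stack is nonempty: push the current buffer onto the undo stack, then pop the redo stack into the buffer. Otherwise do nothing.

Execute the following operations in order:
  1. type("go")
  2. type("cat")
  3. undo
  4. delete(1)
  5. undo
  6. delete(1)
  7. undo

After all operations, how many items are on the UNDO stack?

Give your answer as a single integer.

After op 1 (type): buf='go' undo_depth=1 redo_depth=0
After op 2 (type): buf='gocat' undo_depth=2 redo_depth=0
After op 3 (undo): buf='go' undo_depth=1 redo_depth=1
After op 4 (delete): buf='g' undo_depth=2 redo_depth=0
After op 5 (undo): buf='go' undo_depth=1 redo_depth=1
After op 6 (delete): buf='g' undo_depth=2 redo_depth=0
After op 7 (undo): buf='go' undo_depth=1 redo_depth=1

Answer: 1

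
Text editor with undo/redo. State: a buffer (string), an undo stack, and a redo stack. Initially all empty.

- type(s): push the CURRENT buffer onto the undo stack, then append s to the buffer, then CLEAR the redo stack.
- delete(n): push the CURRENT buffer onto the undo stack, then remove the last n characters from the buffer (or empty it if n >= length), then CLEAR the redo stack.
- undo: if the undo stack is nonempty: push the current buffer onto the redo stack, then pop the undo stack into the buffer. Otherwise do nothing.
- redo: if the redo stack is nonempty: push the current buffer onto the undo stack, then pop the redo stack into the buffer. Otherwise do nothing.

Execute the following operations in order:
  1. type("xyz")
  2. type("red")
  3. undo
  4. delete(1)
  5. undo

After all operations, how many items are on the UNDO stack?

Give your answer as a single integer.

Answer: 1

Derivation:
After op 1 (type): buf='xyz' undo_depth=1 redo_depth=0
After op 2 (type): buf='xyzred' undo_depth=2 redo_depth=0
After op 3 (undo): buf='xyz' undo_depth=1 redo_depth=1
After op 4 (delete): buf='xy' undo_depth=2 redo_depth=0
After op 5 (undo): buf='xyz' undo_depth=1 redo_depth=1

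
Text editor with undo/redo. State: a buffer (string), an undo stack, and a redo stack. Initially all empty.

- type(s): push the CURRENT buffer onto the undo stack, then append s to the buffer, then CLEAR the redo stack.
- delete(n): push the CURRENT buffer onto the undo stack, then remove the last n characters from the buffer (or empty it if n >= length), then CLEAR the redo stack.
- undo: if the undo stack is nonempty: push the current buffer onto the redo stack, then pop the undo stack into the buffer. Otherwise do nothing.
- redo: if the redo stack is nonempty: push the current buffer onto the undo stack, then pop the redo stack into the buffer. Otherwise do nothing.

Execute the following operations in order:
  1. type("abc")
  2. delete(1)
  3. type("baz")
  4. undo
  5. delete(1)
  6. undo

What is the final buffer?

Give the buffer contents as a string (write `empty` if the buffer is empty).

Answer: ab

Derivation:
After op 1 (type): buf='abc' undo_depth=1 redo_depth=0
After op 2 (delete): buf='ab' undo_depth=2 redo_depth=0
After op 3 (type): buf='abbaz' undo_depth=3 redo_depth=0
After op 4 (undo): buf='ab' undo_depth=2 redo_depth=1
After op 5 (delete): buf='a' undo_depth=3 redo_depth=0
After op 6 (undo): buf='ab' undo_depth=2 redo_depth=1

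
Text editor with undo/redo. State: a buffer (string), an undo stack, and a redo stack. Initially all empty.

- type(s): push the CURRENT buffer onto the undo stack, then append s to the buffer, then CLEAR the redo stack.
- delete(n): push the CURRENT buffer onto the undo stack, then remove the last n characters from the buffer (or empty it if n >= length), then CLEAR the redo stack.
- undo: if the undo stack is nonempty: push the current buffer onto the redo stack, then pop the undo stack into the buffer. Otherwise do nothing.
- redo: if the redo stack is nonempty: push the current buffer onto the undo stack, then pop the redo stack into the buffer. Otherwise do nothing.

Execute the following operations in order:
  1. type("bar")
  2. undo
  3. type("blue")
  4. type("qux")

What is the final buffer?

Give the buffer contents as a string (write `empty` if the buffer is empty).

After op 1 (type): buf='bar' undo_depth=1 redo_depth=0
After op 2 (undo): buf='(empty)' undo_depth=0 redo_depth=1
After op 3 (type): buf='blue' undo_depth=1 redo_depth=0
After op 4 (type): buf='bluequx' undo_depth=2 redo_depth=0

Answer: bluequx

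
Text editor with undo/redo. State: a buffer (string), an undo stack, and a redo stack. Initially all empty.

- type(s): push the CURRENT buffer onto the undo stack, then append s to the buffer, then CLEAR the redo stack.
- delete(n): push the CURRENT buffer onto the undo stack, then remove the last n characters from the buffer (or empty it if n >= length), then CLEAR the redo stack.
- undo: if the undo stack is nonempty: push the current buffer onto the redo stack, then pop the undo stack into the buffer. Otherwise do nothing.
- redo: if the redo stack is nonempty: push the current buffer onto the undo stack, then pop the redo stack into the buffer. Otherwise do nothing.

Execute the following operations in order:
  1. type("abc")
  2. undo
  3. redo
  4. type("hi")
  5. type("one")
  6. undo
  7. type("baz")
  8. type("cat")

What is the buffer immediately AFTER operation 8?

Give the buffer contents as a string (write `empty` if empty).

After op 1 (type): buf='abc' undo_depth=1 redo_depth=0
After op 2 (undo): buf='(empty)' undo_depth=0 redo_depth=1
After op 3 (redo): buf='abc' undo_depth=1 redo_depth=0
After op 4 (type): buf='abchi' undo_depth=2 redo_depth=0
After op 5 (type): buf='abchione' undo_depth=3 redo_depth=0
After op 6 (undo): buf='abchi' undo_depth=2 redo_depth=1
After op 7 (type): buf='abchibaz' undo_depth=3 redo_depth=0
After op 8 (type): buf='abchibazcat' undo_depth=4 redo_depth=0

Answer: abchibazcat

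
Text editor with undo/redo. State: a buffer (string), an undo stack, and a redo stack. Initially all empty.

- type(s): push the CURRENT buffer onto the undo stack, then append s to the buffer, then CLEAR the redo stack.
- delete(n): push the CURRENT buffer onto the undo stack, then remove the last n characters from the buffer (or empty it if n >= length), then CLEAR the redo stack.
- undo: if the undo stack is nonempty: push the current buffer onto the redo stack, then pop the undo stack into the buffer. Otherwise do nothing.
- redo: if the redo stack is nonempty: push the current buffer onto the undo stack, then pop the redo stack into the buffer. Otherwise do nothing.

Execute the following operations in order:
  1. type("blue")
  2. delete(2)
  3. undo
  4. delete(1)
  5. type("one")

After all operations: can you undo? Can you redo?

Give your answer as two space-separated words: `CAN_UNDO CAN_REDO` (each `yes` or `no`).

Answer: yes no

Derivation:
After op 1 (type): buf='blue' undo_depth=1 redo_depth=0
After op 2 (delete): buf='bl' undo_depth=2 redo_depth=0
After op 3 (undo): buf='blue' undo_depth=1 redo_depth=1
After op 4 (delete): buf='blu' undo_depth=2 redo_depth=0
After op 5 (type): buf='bluone' undo_depth=3 redo_depth=0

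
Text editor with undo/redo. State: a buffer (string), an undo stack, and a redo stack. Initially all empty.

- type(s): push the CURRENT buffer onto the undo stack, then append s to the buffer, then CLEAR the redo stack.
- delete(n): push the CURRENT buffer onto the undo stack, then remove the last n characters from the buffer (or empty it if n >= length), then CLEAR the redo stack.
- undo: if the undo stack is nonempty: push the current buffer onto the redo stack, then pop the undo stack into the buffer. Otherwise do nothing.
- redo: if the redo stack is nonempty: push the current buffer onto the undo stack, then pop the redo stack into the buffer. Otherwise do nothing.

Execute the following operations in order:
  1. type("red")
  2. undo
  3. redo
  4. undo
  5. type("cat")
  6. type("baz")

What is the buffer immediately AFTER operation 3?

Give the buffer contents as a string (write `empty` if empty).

Answer: red

Derivation:
After op 1 (type): buf='red' undo_depth=1 redo_depth=0
After op 2 (undo): buf='(empty)' undo_depth=0 redo_depth=1
After op 3 (redo): buf='red' undo_depth=1 redo_depth=0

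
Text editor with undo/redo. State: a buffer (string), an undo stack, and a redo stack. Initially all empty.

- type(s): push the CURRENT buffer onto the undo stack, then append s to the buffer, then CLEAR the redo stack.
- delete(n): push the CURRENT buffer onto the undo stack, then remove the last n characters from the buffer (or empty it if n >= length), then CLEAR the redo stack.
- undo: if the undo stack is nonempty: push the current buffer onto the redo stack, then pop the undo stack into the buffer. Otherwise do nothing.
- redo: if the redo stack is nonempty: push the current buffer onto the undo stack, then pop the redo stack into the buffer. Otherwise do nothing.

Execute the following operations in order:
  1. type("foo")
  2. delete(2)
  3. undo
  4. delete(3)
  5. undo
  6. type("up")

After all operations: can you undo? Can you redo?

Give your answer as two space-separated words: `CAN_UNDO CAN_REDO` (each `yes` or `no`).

After op 1 (type): buf='foo' undo_depth=1 redo_depth=0
After op 2 (delete): buf='f' undo_depth=2 redo_depth=0
After op 3 (undo): buf='foo' undo_depth=1 redo_depth=1
After op 4 (delete): buf='(empty)' undo_depth=2 redo_depth=0
After op 5 (undo): buf='foo' undo_depth=1 redo_depth=1
After op 6 (type): buf='fooup' undo_depth=2 redo_depth=0

Answer: yes no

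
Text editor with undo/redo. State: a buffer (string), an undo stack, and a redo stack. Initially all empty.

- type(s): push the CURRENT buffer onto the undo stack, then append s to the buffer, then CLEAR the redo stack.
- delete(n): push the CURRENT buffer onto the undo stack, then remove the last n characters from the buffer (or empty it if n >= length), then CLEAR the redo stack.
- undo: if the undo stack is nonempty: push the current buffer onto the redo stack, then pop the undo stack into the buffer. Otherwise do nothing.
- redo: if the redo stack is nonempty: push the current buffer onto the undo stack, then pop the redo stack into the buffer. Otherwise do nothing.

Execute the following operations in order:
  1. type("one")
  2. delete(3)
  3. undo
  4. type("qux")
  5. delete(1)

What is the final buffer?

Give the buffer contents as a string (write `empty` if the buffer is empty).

After op 1 (type): buf='one' undo_depth=1 redo_depth=0
After op 2 (delete): buf='(empty)' undo_depth=2 redo_depth=0
After op 3 (undo): buf='one' undo_depth=1 redo_depth=1
After op 4 (type): buf='onequx' undo_depth=2 redo_depth=0
After op 5 (delete): buf='onequ' undo_depth=3 redo_depth=0

Answer: onequ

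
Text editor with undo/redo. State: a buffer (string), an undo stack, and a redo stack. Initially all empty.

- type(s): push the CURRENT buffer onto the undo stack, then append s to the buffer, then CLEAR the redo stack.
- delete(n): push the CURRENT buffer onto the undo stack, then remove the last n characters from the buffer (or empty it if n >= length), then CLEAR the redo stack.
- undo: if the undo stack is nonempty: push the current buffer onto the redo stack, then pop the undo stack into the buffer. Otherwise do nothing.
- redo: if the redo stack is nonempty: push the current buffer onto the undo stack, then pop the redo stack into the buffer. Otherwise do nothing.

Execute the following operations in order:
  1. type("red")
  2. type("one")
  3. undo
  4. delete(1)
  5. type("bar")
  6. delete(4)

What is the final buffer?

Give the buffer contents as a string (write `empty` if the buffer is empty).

After op 1 (type): buf='red' undo_depth=1 redo_depth=0
After op 2 (type): buf='redone' undo_depth=2 redo_depth=0
After op 3 (undo): buf='red' undo_depth=1 redo_depth=1
After op 4 (delete): buf='re' undo_depth=2 redo_depth=0
After op 5 (type): buf='rebar' undo_depth=3 redo_depth=0
After op 6 (delete): buf='r' undo_depth=4 redo_depth=0

Answer: r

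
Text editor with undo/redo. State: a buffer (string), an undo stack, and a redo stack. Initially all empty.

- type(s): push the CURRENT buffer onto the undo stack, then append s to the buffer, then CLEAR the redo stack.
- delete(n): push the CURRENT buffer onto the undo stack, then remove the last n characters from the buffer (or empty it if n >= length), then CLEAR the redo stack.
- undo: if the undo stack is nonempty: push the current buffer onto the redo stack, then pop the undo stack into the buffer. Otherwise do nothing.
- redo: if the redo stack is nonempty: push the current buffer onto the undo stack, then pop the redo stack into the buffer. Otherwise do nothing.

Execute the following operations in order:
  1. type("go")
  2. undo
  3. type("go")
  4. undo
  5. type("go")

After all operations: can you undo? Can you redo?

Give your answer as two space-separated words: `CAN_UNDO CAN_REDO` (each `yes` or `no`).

After op 1 (type): buf='go' undo_depth=1 redo_depth=0
After op 2 (undo): buf='(empty)' undo_depth=0 redo_depth=1
After op 3 (type): buf='go' undo_depth=1 redo_depth=0
After op 4 (undo): buf='(empty)' undo_depth=0 redo_depth=1
After op 5 (type): buf='go' undo_depth=1 redo_depth=0

Answer: yes no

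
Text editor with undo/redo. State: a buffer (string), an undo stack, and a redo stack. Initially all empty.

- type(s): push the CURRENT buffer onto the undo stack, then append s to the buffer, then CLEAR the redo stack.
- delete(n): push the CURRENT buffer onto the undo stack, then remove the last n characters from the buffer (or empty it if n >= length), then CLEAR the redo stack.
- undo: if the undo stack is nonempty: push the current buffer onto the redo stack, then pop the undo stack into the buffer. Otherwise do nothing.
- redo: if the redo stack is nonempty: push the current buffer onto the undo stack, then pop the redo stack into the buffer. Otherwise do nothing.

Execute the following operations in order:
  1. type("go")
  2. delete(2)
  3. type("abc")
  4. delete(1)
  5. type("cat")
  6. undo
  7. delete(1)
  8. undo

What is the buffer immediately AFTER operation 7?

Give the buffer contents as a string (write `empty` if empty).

Answer: a

Derivation:
After op 1 (type): buf='go' undo_depth=1 redo_depth=0
After op 2 (delete): buf='(empty)' undo_depth=2 redo_depth=0
After op 3 (type): buf='abc' undo_depth=3 redo_depth=0
After op 4 (delete): buf='ab' undo_depth=4 redo_depth=0
After op 5 (type): buf='abcat' undo_depth=5 redo_depth=0
After op 6 (undo): buf='ab' undo_depth=4 redo_depth=1
After op 7 (delete): buf='a' undo_depth=5 redo_depth=0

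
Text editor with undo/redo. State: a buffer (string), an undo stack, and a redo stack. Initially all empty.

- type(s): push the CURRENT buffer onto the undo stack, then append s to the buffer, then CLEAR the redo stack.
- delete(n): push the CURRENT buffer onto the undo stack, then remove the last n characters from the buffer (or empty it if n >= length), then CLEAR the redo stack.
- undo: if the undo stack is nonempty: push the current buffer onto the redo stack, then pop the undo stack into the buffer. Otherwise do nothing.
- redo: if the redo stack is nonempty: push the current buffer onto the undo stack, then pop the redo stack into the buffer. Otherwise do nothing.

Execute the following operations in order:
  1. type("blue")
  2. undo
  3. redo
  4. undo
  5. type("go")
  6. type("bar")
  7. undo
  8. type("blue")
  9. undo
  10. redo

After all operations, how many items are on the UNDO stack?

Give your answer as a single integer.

Answer: 2

Derivation:
After op 1 (type): buf='blue' undo_depth=1 redo_depth=0
After op 2 (undo): buf='(empty)' undo_depth=0 redo_depth=1
After op 3 (redo): buf='blue' undo_depth=1 redo_depth=0
After op 4 (undo): buf='(empty)' undo_depth=0 redo_depth=1
After op 5 (type): buf='go' undo_depth=1 redo_depth=0
After op 6 (type): buf='gobar' undo_depth=2 redo_depth=0
After op 7 (undo): buf='go' undo_depth=1 redo_depth=1
After op 8 (type): buf='goblue' undo_depth=2 redo_depth=0
After op 9 (undo): buf='go' undo_depth=1 redo_depth=1
After op 10 (redo): buf='goblue' undo_depth=2 redo_depth=0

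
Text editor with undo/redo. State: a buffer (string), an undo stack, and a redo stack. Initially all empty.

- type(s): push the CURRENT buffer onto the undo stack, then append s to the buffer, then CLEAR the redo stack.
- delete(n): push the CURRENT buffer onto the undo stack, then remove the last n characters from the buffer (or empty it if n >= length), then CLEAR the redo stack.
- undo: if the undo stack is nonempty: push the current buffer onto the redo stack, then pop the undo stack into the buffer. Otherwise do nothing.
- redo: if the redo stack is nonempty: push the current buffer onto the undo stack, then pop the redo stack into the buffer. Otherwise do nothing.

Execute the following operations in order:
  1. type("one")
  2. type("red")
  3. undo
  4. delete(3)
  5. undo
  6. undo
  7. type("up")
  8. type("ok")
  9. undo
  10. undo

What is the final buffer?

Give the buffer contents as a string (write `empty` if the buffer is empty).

Answer: empty

Derivation:
After op 1 (type): buf='one' undo_depth=1 redo_depth=0
After op 2 (type): buf='onered' undo_depth=2 redo_depth=0
After op 3 (undo): buf='one' undo_depth=1 redo_depth=1
After op 4 (delete): buf='(empty)' undo_depth=2 redo_depth=0
After op 5 (undo): buf='one' undo_depth=1 redo_depth=1
After op 6 (undo): buf='(empty)' undo_depth=0 redo_depth=2
After op 7 (type): buf='up' undo_depth=1 redo_depth=0
After op 8 (type): buf='upok' undo_depth=2 redo_depth=0
After op 9 (undo): buf='up' undo_depth=1 redo_depth=1
After op 10 (undo): buf='(empty)' undo_depth=0 redo_depth=2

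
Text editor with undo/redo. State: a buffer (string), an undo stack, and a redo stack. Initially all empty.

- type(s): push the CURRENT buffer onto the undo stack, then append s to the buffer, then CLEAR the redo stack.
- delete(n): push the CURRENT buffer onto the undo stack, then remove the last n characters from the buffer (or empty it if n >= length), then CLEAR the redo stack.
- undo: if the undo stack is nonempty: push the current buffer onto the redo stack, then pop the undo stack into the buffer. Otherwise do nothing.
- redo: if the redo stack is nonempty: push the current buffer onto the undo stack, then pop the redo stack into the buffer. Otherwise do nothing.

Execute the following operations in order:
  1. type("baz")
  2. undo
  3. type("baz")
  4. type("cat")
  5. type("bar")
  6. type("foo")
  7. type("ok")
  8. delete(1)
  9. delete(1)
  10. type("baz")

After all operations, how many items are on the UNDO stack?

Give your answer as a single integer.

Answer: 8

Derivation:
After op 1 (type): buf='baz' undo_depth=1 redo_depth=0
After op 2 (undo): buf='(empty)' undo_depth=0 redo_depth=1
After op 3 (type): buf='baz' undo_depth=1 redo_depth=0
After op 4 (type): buf='bazcat' undo_depth=2 redo_depth=0
After op 5 (type): buf='bazcatbar' undo_depth=3 redo_depth=0
After op 6 (type): buf='bazcatbarfoo' undo_depth=4 redo_depth=0
After op 7 (type): buf='bazcatbarfoook' undo_depth=5 redo_depth=0
After op 8 (delete): buf='bazcatbarfooo' undo_depth=6 redo_depth=0
After op 9 (delete): buf='bazcatbarfoo' undo_depth=7 redo_depth=0
After op 10 (type): buf='bazcatbarfoobaz' undo_depth=8 redo_depth=0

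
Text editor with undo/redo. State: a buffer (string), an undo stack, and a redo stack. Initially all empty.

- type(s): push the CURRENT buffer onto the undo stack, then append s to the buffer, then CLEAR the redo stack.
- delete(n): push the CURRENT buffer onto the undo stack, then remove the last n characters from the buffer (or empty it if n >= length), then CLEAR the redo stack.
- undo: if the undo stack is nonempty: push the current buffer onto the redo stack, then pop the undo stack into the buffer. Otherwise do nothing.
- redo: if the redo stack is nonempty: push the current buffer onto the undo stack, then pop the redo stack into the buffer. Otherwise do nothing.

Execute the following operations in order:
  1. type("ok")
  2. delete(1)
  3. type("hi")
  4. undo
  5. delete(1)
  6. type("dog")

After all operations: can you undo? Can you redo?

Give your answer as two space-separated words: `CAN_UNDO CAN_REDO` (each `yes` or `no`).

Answer: yes no

Derivation:
After op 1 (type): buf='ok' undo_depth=1 redo_depth=0
After op 2 (delete): buf='o' undo_depth=2 redo_depth=0
After op 3 (type): buf='ohi' undo_depth=3 redo_depth=0
After op 4 (undo): buf='o' undo_depth=2 redo_depth=1
After op 5 (delete): buf='(empty)' undo_depth=3 redo_depth=0
After op 6 (type): buf='dog' undo_depth=4 redo_depth=0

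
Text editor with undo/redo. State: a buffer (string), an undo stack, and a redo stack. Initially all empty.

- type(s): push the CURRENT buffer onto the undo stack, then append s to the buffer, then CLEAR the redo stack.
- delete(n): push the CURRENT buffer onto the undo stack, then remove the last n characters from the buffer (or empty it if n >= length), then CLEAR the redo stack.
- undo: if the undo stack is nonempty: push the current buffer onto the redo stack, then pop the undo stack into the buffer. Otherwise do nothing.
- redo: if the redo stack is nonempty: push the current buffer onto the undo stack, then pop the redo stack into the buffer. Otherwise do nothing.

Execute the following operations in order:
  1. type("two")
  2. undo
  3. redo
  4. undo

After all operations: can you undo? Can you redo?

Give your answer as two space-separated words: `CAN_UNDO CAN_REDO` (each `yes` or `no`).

After op 1 (type): buf='two' undo_depth=1 redo_depth=0
After op 2 (undo): buf='(empty)' undo_depth=0 redo_depth=1
After op 3 (redo): buf='two' undo_depth=1 redo_depth=0
After op 4 (undo): buf='(empty)' undo_depth=0 redo_depth=1

Answer: no yes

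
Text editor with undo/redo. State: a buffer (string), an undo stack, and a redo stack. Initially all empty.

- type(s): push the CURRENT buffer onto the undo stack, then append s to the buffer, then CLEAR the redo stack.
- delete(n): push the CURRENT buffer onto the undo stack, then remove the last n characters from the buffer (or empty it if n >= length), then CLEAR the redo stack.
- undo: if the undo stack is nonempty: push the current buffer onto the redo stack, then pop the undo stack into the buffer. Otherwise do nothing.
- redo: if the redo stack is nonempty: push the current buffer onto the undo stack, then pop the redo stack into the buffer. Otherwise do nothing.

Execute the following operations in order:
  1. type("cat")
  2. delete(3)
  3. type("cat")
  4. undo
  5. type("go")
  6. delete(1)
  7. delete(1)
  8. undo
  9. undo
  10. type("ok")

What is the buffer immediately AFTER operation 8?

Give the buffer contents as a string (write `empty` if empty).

Answer: g

Derivation:
After op 1 (type): buf='cat' undo_depth=1 redo_depth=0
After op 2 (delete): buf='(empty)' undo_depth=2 redo_depth=0
After op 3 (type): buf='cat' undo_depth=3 redo_depth=0
After op 4 (undo): buf='(empty)' undo_depth=2 redo_depth=1
After op 5 (type): buf='go' undo_depth=3 redo_depth=0
After op 6 (delete): buf='g' undo_depth=4 redo_depth=0
After op 7 (delete): buf='(empty)' undo_depth=5 redo_depth=0
After op 8 (undo): buf='g' undo_depth=4 redo_depth=1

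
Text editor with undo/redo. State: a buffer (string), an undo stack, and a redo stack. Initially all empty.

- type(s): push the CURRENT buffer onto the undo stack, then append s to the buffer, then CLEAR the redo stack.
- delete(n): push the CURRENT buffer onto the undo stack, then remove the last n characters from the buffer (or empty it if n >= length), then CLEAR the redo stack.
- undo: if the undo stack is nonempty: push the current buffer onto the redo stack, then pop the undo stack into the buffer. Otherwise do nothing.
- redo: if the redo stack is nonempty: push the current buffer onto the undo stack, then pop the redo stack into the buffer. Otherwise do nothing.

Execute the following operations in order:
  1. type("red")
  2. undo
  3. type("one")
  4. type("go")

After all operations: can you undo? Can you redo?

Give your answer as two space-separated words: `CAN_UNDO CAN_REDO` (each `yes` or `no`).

Answer: yes no

Derivation:
After op 1 (type): buf='red' undo_depth=1 redo_depth=0
After op 2 (undo): buf='(empty)' undo_depth=0 redo_depth=1
After op 3 (type): buf='one' undo_depth=1 redo_depth=0
After op 4 (type): buf='onego' undo_depth=2 redo_depth=0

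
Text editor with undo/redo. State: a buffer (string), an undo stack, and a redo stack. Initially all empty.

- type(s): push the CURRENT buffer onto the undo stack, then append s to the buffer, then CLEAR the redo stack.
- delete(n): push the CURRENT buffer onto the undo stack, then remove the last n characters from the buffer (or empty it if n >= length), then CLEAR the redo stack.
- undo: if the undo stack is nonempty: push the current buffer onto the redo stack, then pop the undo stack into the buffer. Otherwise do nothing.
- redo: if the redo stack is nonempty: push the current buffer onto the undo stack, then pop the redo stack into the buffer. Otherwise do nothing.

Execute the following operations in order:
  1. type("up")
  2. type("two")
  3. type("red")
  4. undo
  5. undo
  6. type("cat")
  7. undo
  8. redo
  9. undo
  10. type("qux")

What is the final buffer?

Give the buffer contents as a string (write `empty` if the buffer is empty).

After op 1 (type): buf='up' undo_depth=1 redo_depth=0
After op 2 (type): buf='uptwo' undo_depth=2 redo_depth=0
After op 3 (type): buf='uptwored' undo_depth=3 redo_depth=0
After op 4 (undo): buf='uptwo' undo_depth=2 redo_depth=1
After op 5 (undo): buf='up' undo_depth=1 redo_depth=2
After op 6 (type): buf='upcat' undo_depth=2 redo_depth=0
After op 7 (undo): buf='up' undo_depth=1 redo_depth=1
After op 8 (redo): buf='upcat' undo_depth=2 redo_depth=0
After op 9 (undo): buf='up' undo_depth=1 redo_depth=1
After op 10 (type): buf='upqux' undo_depth=2 redo_depth=0

Answer: upqux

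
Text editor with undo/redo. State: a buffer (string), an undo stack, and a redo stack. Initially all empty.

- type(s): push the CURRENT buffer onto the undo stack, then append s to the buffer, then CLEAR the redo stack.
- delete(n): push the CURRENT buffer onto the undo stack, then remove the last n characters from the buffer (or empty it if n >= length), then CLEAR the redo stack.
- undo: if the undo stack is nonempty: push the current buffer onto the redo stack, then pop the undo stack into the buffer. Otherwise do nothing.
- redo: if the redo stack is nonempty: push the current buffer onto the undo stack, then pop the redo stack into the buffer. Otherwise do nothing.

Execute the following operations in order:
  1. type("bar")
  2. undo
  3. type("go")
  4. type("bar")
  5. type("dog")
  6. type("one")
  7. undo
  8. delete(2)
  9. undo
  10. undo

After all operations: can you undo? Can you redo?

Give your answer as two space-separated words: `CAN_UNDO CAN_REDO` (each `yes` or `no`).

Answer: yes yes

Derivation:
After op 1 (type): buf='bar' undo_depth=1 redo_depth=0
After op 2 (undo): buf='(empty)' undo_depth=0 redo_depth=1
After op 3 (type): buf='go' undo_depth=1 redo_depth=0
After op 4 (type): buf='gobar' undo_depth=2 redo_depth=0
After op 5 (type): buf='gobardog' undo_depth=3 redo_depth=0
After op 6 (type): buf='gobardogone' undo_depth=4 redo_depth=0
After op 7 (undo): buf='gobardog' undo_depth=3 redo_depth=1
After op 8 (delete): buf='gobard' undo_depth=4 redo_depth=0
After op 9 (undo): buf='gobardog' undo_depth=3 redo_depth=1
After op 10 (undo): buf='gobar' undo_depth=2 redo_depth=2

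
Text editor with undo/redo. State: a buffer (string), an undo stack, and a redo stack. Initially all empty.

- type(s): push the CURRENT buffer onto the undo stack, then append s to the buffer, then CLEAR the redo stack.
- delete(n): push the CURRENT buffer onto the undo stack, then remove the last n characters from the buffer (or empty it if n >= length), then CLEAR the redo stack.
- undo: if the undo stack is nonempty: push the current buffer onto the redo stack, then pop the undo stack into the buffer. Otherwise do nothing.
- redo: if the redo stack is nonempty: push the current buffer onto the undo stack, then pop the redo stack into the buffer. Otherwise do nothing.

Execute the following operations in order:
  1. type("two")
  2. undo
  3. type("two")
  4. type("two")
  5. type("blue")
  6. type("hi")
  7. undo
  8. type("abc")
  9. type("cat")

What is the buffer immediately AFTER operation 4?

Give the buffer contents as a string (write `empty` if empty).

After op 1 (type): buf='two' undo_depth=1 redo_depth=0
After op 2 (undo): buf='(empty)' undo_depth=0 redo_depth=1
After op 3 (type): buf='two' undo_depth=1 redo_depth=0
After op 4 (type): buf='twotwo' undo_depth=2 redo_depth=0

Answer: twotwo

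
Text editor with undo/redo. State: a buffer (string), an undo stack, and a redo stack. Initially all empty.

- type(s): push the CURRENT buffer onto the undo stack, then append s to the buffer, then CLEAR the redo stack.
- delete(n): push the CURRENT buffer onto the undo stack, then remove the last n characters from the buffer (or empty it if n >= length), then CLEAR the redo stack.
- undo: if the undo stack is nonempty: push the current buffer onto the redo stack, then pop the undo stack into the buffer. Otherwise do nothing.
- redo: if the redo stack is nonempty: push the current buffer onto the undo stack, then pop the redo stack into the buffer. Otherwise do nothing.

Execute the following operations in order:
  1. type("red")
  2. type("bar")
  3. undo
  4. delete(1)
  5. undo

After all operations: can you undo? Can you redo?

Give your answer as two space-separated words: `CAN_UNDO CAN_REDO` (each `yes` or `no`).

After op 1 (type): buf='red' undo_depth=1 redo_depth=0
After op 2 (type): buf='redbar' undo_depth=2 redo_depth=0
After op 3 (undo): buf='red' undo_depth=1 redo_depth=1
After op 4 (delete): buf='re' undo_depth=2 redo_depth=0
After op 5 (undo): buf='red' undo_depth=1 redo_depth=1

Answer: yes yes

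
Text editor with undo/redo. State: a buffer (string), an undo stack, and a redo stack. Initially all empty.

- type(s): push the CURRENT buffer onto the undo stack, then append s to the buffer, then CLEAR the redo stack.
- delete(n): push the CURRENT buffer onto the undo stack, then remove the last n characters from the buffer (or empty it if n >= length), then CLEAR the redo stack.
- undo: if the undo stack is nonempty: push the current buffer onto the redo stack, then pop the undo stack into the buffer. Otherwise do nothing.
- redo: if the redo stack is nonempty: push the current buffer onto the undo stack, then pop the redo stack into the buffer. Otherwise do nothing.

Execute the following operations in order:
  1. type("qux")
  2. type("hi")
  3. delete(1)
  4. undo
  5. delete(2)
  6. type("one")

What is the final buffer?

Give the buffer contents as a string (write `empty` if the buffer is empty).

Answer: quxone

Derivation:
After op 1 (type): buf='qux' undo_depth=1 redo_depth=0
After op 2 (type): buf='quxhi' undo_depth=2 redo_depth=0
After op 3 (delete): buf='quxh' undo_depth=3 redo_depth=0
After op 4 (undo): buf='quxhi' undo_depth=2 redo_depth=1
After op 5 (delete): buf='qux' undo_depth=3 redo_depth=0
After op 6 (type): buf='quxone' undo_depth=4 redo_depth=0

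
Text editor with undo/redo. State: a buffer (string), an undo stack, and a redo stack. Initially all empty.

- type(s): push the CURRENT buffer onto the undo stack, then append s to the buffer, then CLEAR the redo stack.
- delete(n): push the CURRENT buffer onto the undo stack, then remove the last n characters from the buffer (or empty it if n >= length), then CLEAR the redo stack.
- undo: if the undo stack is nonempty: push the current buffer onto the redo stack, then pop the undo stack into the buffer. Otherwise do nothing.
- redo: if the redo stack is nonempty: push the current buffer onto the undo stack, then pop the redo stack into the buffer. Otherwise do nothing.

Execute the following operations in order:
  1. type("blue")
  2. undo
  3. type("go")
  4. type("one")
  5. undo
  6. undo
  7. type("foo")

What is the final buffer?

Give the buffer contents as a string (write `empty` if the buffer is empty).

After op 1 (type): buf='blue' undo_depth=1 redo_depth=0
After op 2 (undo): buf='(empty)' undo_depth=0 redo_depth=1
After op 3 (type): buf='go' undo_depth=1 redo_depth=0
After op 4 (type): buf='goone' undo_depth=2 redo_depth=0
After op 5 (undo): buf='go' undo_depth=1 redo_depth=1
After op 6 (undo): buf='(empty)' undo_depth=0 redo_depth=2
After op 7 (type): buf='foo' undo_depth=1 redo_depth=0

Answer: foo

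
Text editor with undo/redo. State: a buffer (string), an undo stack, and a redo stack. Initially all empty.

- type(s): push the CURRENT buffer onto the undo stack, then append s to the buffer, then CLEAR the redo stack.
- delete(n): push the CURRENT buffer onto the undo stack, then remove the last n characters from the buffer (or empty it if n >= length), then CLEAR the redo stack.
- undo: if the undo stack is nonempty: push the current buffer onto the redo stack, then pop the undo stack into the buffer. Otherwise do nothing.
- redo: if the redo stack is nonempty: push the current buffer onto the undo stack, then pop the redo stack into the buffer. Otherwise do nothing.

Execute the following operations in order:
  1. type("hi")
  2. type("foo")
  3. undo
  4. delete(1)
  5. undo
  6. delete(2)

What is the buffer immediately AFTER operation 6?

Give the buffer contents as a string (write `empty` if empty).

Answer: empty

Derivation:
After op 1 (type): buf='hi' undo_depth=1 redo_depth=0
After op 2 (type): buf='hifoo' undo_depth=2 redo_depth=0
After op 3 (undo): buf='hi' undo_depth=1 redo_depth=1
After op 4 (delete): buf='h' undo_depth=2 redo_depth=0
After op 5 (undo): buf='hi' undo_depth=1 redo_depth=1
After op 6 (delete): buf='(empty)' undo_depth=2 redo_depth=0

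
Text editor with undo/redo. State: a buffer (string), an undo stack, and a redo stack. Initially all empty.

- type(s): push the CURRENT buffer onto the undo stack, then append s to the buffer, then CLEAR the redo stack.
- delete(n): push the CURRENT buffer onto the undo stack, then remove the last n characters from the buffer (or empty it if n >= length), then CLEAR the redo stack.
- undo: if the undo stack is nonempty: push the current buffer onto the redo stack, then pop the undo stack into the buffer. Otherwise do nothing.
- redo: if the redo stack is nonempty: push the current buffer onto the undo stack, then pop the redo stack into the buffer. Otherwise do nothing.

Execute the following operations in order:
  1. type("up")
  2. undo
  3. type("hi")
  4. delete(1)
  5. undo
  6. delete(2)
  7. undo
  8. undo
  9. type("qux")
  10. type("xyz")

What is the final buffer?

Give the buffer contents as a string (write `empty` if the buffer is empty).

Answer: quxxyz

Derivation:
After op 1 (type): buf='up' undo_depth=1 redo_depth=0
After op 2 (undo): buf='(empty)' undo_depth=0 redo_depth=1
After op 3 (type): buf='hi' undo_depth=1 redo_depth=0
After op 4 (delete): buf='h' undo_depth=2 redo_depth=0
After op 5 (undo): buf='hi' undo_depth=1 redo_depth=1
After op 6 (delete): buf='(empty)' undo_depth=2 redo_depth=0
After op 7 (undo): buf='hi' undo_depth=1 redo_depth=1
After op 8 (undo): buf='(empty)' undo_depth=0 redo_depth=2
After op 9 (type): buf='qux' undo_depth=1 redo_depth=0
After op 10 (type): buf='quxxyz' undo_depth=2 redo_depth=0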